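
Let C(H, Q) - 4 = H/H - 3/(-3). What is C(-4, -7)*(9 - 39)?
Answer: -180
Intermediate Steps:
C(H, Q) = 6 (C(H, Q) = 4 + (H/H - 3/(-3)) = 4 + (1 - 3*(-⅓)) = 4 + (1 + 1) = 4 + 2 = 6)
C(-4, -7)*(9 - 39) = 6*(9 - 39) = 6*(-30) = -180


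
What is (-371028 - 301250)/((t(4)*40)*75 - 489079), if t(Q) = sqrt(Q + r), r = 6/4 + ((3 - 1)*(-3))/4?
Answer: 672278/483079 ≈ 1.3917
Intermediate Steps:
r = 0 (r = 6*(1/4) + (2*(-3))*(1/4) = 3/2 - 6*1/4 = 3/2 - 3/2 = 0)
t(Q) = sqrt(Q) (t(Q) = sqrt(Q + 0) = sqrt(Q))
(-371028 - 301250)/((t(4)*40)*75 - 489079) = (-371028 - 301250)/((sqrt(4)*40)*75 - 489079) = -672278/((2*40)*75 - 489079) = -672278/(80*75 - 489079) = -672278/(6000 - 489079) = -672278/(-483079) = -672278*(-1/483079) = 672278/483079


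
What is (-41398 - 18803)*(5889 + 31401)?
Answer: -2244895290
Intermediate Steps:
(-41398 - 18803)*(5889 + 31401) = -60201*37290 = -2244895290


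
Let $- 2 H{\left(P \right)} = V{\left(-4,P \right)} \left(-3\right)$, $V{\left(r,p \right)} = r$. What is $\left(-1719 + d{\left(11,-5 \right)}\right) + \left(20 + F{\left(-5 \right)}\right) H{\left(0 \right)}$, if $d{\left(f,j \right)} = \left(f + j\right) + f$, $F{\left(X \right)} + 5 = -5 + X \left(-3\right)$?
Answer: $-1852$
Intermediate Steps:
$F{\left(X \right)} = -10 - 3 X$ ($F{\left(X \right)} = -5 + \left(-5 + X \left(-3\right)\right) = -5 - \left(5 + 3 X\right) = -10 - 3 X$)
$H{\left(P \right)} = -6$ ($H{\left(P \right)} = - \frac{\left(-4\right) \left(-3\right)}{2} = \left(- \frac{1}{2}\right) 12 = -6$)
$d{\left(f,j \right)} = j + 2 f$
$\left(-1719 + d{\left(11,-5 \right)}\right) + \left(20 + F{\left(-5 \right)}\right) H{\left(0 \right)} = \left(-1719 + \left(-5 + 2 \cdot 11\right)\right) + \left(20 - -5\right) \left(-6\right) = \left(-1719 + \left(-5 + 22\right)\right) + \left(20 + \left(-10 + 15\right)\right) \left(-6\right) = \left(-1719 + 17\right) + \left(20 + 5\right) \left(-6\right) = -1702 + 25 \left(-6\right) = -1702 - 150 = -1852$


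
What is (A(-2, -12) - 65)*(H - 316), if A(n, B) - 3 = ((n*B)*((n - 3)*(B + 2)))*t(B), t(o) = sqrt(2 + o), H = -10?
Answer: 20212 - 391200*I*sqrt(10) ≈ 20212.0 - 1.2371e+6*I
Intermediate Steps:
A(n, B) = 3 + B*n*(2 + B)**(3/2)*(-3 + n) (A(n, B) = 3 + ((n*B)*((n - 3)*(B + 2)))*sqrt(2 + B) = 3 + ((B*n)*((-3 + n)*(2 + B)))*sqrt(2 + B) = 3 + (B*n*(-3 + n)*(2 + B))*sqrt(2 + B) = 3 + B*n*(2 + B)**(3/2)*(-3 + n))
(A(-2, -12) - 65)*(H - 316) = ((3 + (-12)**2*(-2)**2*sqrt(2 - 12) - 6*(-12)*(-2)*sqrt(2 - 12) - 3*(-2)*(-12)**2*sqrt(2 - 12) + 2*(-12)*(-2)**2*sqrt(2 - 12)) - 65)*(-10 - 316) = ((3 + 144*4*sqrt(-10) - 6*(-12)*(-2)*sqrt(-10) - 3*(-2)*144*sqrt(-10) + 2*(-12)*4*sqrt(-10)) - 65)*(-326) = ((3 + 144*4*(I*sqrt(10)) - 6*(-12)*(-2)*I*sqrt(10) - 3*(-2)*144*I*sqrt(10) + 2*(-12)*4*(I*sqrt(10))) - 65)*(-326) = ((3 + 576*I*sqrt(10) - 144*I*sqrt(10) + 864*I*sqrt(10) - 96*I*sqrt(10)) - 65)*(-326) = ((3 + 1200*I*sqrt(10)) - 65)*(-326) = (-62 + 1200*I*sqrt(10))*(-326) = 20212 - 391200*I*sqrt(10)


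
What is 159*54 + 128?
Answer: 8714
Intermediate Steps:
159*54 + 128 = 8586 + 128 = 8714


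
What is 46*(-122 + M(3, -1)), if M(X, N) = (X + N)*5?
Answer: -5152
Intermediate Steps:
M(X, N) = 5*N + 5*X (M(X, N) = (N + X)*5 = 5*N + 5*X)
46*(-122 + M(3, -1)) = 46*(-122 + (5*(-1) + 5*3)) = 46*(-122 + (-5 + 15)) = 46*(-122 + 10) = 46*(-112) = -5152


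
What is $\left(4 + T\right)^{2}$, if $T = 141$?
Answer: $21025$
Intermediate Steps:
$\left(4 + T\right)^{2} = \left(4 + 141\right)^{2} = 145^{2} = 21025$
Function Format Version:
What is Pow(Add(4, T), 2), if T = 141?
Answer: 21025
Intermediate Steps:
Pow(Add(4, T), 2) = Pow(Add(4, 141), 2) = Pow(145, 2) = 21025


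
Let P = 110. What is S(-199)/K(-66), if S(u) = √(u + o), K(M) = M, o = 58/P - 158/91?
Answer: -I*√5015240230/330330 ≈ -0.21439*I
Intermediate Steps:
o = -6051/5005 (o = 58/110 - 158/91 = 58*(1/110) - 158*1/91 = 29/55 - 158/91 = -6051/5005 ≈ -1.2090)
S(u) = √(-6051/5005 + u) (S(u) = √(u - 6051/5005) = √(-6051/5005 + u))
S(-199)/K(-66) = (√(-30285255 + 25050025*(-199))/5005)/(-66) = (√(-30285255 - 4984954975)/5005)*(-1/66) = (√(-5015240230)/5005)*(-1/66) = ((I*√5015240230)/5005)*(-1/66) = (I*√5015240230/5005)*(-1/66) = -I*√5015240230/330330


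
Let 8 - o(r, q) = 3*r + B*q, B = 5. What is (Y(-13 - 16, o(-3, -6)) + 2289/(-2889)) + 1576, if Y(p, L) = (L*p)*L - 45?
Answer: -60217153/963 ≈ -62531.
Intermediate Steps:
o(r, q) = 8 - 5*q - 3*r (o(r, q) = 8 - (3*r + 5*q) = 8 + (-5*q - 3*r) = 8 - 5*q - 3*r)
Y(p, L) = -45 + p*L**2 (Y(p, L) = p*L**2 - 45 = -45 + p*L**2)
(Y(-13 - 16, o(-3, -6)) + 2289/(-2889)) + 1576 = ((-45 + (-13 - 16)*(8 - 5*(-6) - 3*(-3))**2) + 2289/(-2889)) + 1576 = ((-45 - 29*(8 + 30 + 9)**2) + 2289*(-1/2889)) + 1576 = ((-45 - 29*47**2) - 763/963) + 1576 = ((-45 - 29*2209) - 763/963) + 1576 = ((-45 - 64061) - 763/963) + 1576 = (-64106 - 763/963) + 1576 = -61734841/963 + 1576 = -60217153/963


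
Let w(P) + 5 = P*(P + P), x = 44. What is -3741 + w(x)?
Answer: 126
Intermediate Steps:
w(P) = -5 + 2*P**2 (w(P) = -5 + P*(P + P) = -5 + P*(2*P) = -5 + 2*P**2)
-3741 + w(x) = -3741 + (-5 + 2*44**2) = -3741 + (-5 + 2*1936) = -3741 + (-5 + 3872) = -3741 + 3867 = 126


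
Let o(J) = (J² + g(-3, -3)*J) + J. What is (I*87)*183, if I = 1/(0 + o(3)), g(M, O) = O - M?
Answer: 5307/4 ≈ 1326.8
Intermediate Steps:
o(J) = J + J² (o(J) = (J² + (-3 - 1*(-3))*J) + J = (J² + (-3 + 3)*J) + J = (J² + 0*J) + J = (J² + 0) + J = J² + J = J + J²)
I = 1/12 (I = 1/(0 + 3*(1 + 3)) = 1/(0 + 3*4) = 1/(0 + 12) = 1/12 ≈ 0.083333)
(I*87)*183 = ((1/12)*87)*183 = (29/4)*183 = 5307/4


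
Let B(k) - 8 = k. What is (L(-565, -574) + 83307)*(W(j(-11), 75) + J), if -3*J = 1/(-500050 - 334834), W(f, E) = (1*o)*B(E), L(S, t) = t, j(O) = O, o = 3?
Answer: 51597126187817/2504652 ≈ 2.0601e+7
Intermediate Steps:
B(k) = 8 + k
W(f, E) = 24 + 3*E (W(f, E) = (1*3)*(8 + E) = 3*(8 + E) = 24 + 3*E)
J = 1/2504652 (J = -1/(3*(-500050 - 334834)) = -⅓/(-834884) = -⅓*(-1/834884) = 1/2504652 ≈ 3.9926e-7)
(L(-565, -574) + 83307)*(W(j(-11), 75) + J) = (-574 + 83307)*((24 + 3*75) + 1/2504652) = 82733*((24 + 225) + 1/2504652) = 82733*(249 + 1/2504652) = 82733*(623658349/2504652) = 51597126187817/2504652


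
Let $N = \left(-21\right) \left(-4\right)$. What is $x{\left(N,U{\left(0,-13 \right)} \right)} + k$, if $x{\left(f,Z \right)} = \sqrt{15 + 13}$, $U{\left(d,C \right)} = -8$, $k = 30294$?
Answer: $30294 + 2 \sqrt{7} \approx 30299.0$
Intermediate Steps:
$N = 84$
$x{\left(f,Z \right)} = 2 \sqrt{7}$ ($x{\left(f,Z \right)} = \sqrt{28} = 2 \sqrt{7}$)
$x{\left(N,U{\left(0,-13 \right)} \right)} + k = 2 \sqrt{7} + 30294 = 30294 + 2 \sqrt{7}$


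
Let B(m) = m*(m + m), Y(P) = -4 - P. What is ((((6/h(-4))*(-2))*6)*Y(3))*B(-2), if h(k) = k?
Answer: -1008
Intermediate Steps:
B(m) = 2*m**2 (B(m) = m*(2*m) = 2*m**2)
((((6/h(-4))*(-2))*6)*Y(3))*B(-2) = ((((6/(-4))*(-2))*6)*(-4 - 1*3))*(2*(-2)**2) = ((((6*(-1/4))*(-2))*6)*(-4 - 3))*(2*4) = ((-3/2*(-2)*6)*(-7))*8 = ((3*6)*(-7))*8 = (18*(-7))*8 = -126*8 = -1008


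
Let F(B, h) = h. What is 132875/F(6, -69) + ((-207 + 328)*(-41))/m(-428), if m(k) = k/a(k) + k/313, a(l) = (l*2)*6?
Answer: 644856479/332787 ≈ 1937.7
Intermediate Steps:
a(l) = 12*l (a(l) = (2*l)*6 = 12*l)
m(k) = 1/12 + k/313 (m(k) = k/((12*k)) + k/313 = k*(1/(12*k)) + k*(1/313) = 1/12 + k/313)
132875/F(6, -69) + ((-207 + 328)*(-41))/m(-428) = 132875/(-69) + ((-207 + 328)*(-41))/(1/12 + (1/313)*(-428)) = 132875*(-1/69) + (121*(-41))/(1/12 - 428/313) = -132875/69 - 4961/(-4823/3756) = -132875/69 - 4961*(-3756/4823) = -132875/69 + 18633516/4823 = 644856479/332787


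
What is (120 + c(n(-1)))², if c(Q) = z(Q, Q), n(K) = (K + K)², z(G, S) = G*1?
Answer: 15376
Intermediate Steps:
z(G, S) = G
n(K) = 4*K² (n(K) = (2*K)² = 4*K²)
c(Q) = Q
(120 + c(n(-1)))² = (120 + 4*(-1)²)² = (120 + 4*1)² = (120 + 4)² = 124² = 15376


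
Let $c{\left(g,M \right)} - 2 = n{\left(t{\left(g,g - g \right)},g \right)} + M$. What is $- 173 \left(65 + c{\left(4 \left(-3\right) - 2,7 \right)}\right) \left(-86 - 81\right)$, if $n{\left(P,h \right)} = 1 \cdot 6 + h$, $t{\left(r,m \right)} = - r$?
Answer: $1906806$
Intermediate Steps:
$n{\left(P,h \right)} = 6 + h$
$c{\left(g,M \right)} = 8 + M + g$ ($c{\left(g,M \right)} = 2 + \left(\left(6 + g\right) + M\right) = 2 + \left(6 + M + g\right) = 8 + M + g$)
$- 173 \left(65 + c{\left(4 \left(-3\right) - 2,7 \right)}\right) \left(-86 - 81\right) = - 173 \left(65 + \left(8 + 7 + \left(4 \left(-3\right) - 2\right)\right)\right) \left(-86 - 81\right) = - 173 \left(65 + \left(8 + 7 - 14\right)\right) \left(-167\right) = - 173 \left(65 + 1\right) \left(-167\right) = - 173 \cdot 66 \left(-167\right) = \left(-173\right) \left(-11022\right) = 1906806$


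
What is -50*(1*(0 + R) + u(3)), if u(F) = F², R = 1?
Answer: -500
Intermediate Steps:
-50*(1*(0 + R) + u(3)) = -50*(1*(0 + 1) + 3²) = -50*(1*1 + 9) = -50*(1 + 9) = -50*10 = -500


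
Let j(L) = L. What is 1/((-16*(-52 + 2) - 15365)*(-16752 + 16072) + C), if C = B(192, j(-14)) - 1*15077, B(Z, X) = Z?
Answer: 1/9889315 ≈ 1.0112e-7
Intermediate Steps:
C = -14885 (C = 192 - 1*15077 = 192 - 15077 = -14885)
1/((-16*(-52 + 2) - 15365)*(-16752 + 16072) + C) = 1/((-16*(-52 + 2) - 15365)*(-16752 + 16072) - 14885) = 1/((-16*(-50) - 15365)*(-680) - 14885) = 1/((800 - 15365)*(-680) - 14885) = 1/(-14565*(-680) - 14885) = 1/(9904200 - 14885) = 1/9889315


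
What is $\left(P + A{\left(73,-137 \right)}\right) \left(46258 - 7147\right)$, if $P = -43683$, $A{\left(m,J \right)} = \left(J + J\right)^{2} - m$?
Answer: $1224956520$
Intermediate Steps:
$A{\left(m,J \right)} = - m + 4 J^{2}$ ($A{\left(m,J \right)} = \left(2 J\right)^{2} - m = 4 J^{2} - m = - m + 4 J^{2}$)
$\left(P + A{\left(73,-137 \right)}\right) \left(46258 - 7147\right) = \left(-43683 + \left(\left(-1\right) 73 + 4 \left(-137\right)^{2}\right)\right) \left(46258 - 7147\right) = \left(-43683 + \left(-73 + 4 \cdot 18769\right)\right) 39111 = \left(-43683 + \left(-73 + 75076\right)\right) 39111 = \left(-43683 + 75003\right) 39111 = 31320 \cdot 39111 = 1224956520$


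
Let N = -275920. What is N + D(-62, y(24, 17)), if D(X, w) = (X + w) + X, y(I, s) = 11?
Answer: -276033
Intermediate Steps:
D(X, w) = w + 2*X
N + D(-62, y(24, 17)) = -275920 + (11 + 2*(-62)) = -275920 + (11 - 124) = -275920 - 113 = -276033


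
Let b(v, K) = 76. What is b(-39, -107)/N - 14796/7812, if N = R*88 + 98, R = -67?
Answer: -1199735/629083 ≈ -1.9071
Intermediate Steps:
N = -5798 (N = -67*88 + 98 = -5896 + 98 = -5798)
b(-39, -107)/N - 14796/7812 = 76/(-5798) - 14796/7812 = 76*(-1/5798) - 14796*1/7812 = -38/2899 - 411/217 = -1199735/629083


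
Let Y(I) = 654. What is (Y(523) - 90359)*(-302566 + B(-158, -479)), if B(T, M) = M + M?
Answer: 27227620420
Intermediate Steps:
B(T, M) = 2*M
(Y(523) - 90359)*(-302566 + B(-158, -479)) = (654 - 90359)*(-302566 + 2*(-479)) = -89705*(-302566 - 958) = -89705*(-303524) = 27227620420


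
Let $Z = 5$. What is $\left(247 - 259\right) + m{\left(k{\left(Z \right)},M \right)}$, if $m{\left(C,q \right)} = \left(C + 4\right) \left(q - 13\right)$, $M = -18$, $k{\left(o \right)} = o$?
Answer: $-291$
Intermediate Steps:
$m{\left(C,q \right)} = \left(-13 + q\right) \left(4 + C\right)$ ($m{\left(C,q \right)} = \left(4 + C\right) \left(-13 + q\right) = \left(-13 + q\right) \left(4 + C\right)$)
$\left(247 - 259\right) + m{\left(k{\left(Z \right)},M \right)} = \left(247 - 259\right) + \left(-52 - 65 + 4 \left(-18\right) + 5 \left(-18\right)\right) = -12 - 279 = -291$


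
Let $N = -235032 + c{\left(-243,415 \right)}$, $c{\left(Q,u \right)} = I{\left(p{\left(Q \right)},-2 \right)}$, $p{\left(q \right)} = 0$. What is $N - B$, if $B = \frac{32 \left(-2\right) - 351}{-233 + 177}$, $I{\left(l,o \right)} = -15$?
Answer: $- \frac{13163047}{56} \approx -2.3505 \cdot 10^{5}$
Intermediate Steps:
$c{\left(Q,u \right)} = -15$
$B = \frac{415}{56}$ ($B = \frac{-64 - 351}{-56} = \left(- \frac{1}{56}\right) \left(-415\right) = \frac{415}{56} \approx 7.4107$)
$N = -235047$ ($N = -235032 - 15 = -235047$)
$N - B = -235047 - \frac{415}{56} = - \frac{13163047}{56}$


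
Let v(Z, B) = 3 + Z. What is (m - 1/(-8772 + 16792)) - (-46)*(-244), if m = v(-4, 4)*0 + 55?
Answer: -89575381/8020 ≈ -11169.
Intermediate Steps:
m = 55 (m = (3 - 4)*0 + 55 = -1*0 + 55 = 0 + 55 = 55)
(m - 1/(-8772 + 16792)) - (-46)*(-244) = (55 - 1/(-8772 + 16792)) - (-46)*(-244) = (55 - 1/8020) - 1*11224 = (55 - 1*1/8020) - 11224 = (55 - 1/8020) - 11224 = 441099/8020 - 11224 = -89575381/8020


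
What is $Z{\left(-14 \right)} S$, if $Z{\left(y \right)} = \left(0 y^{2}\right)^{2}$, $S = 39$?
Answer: $0$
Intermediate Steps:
$Z{\left(y \right)} = 0$ ($Z{\left(y \right)} = 0^{2} = 0$)
$Z{\left(-14 \right)} S = 0 \cdot 39 = 0$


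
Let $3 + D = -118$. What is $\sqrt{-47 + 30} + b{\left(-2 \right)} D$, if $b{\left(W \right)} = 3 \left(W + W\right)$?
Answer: $1452 + i \sqrt{17} \approx 1452.0 + 4.1231 i$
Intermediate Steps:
$D = -121$ ($D = -3 - 118 = -121$)
$b{\left(W \right)} = 6 W$ ($b{\left(W \right)} = 3 \cdot 2 W = 6 W$)
$\sqrt{-47 + 30} + b{\left(-2 \right)} D = \sqrt{-47 + 30} + 6 \left(-2\right) \left(-121\right) = \sqrt{-17} - -1452 = i \sqrt{17} + 1452 = 1452 + i \sqrt{17}$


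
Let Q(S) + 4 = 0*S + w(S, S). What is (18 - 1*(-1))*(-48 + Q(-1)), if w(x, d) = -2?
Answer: -1026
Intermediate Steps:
Q(S) = -6 (Q(S) = -4 + (0*S - 2) = -4 + (0 - 2) = -4 - 2 = -6)
(18 - 1*(-1))*(-48 + Q(-1)) = (18 - 1*(-1))*(-48 - 6) = (18 + 1)*(-54) = 19*(-54) = -1026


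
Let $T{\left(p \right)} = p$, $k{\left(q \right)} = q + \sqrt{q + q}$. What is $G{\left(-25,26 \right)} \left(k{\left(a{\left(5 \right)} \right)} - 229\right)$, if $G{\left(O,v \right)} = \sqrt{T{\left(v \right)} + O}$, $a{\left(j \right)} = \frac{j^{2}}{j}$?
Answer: $-224 + \sqrt{10} \approx -220.84$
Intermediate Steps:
$a{\left(j \right)} = j$
$k{\left(q \right)} = q + \sqrt{2} \sqrt{q}$ ($k{\left(q \right)} = q + \sqrt{2 q} = q + \sqrt{2} \sqrt{q}$)
$G{\left(O,v \right)} = \sqrt{O + v}$ ($G{\left(O,v \right)} = \sqrt{v + O} = \sqrt{O + v}$)
$G{\left(-25,26 \right)} \left(k{\left(a{\left(5 \right)} \right)} - 229\right) = \sqrt{-25 + 26} \left(\left(5 + \sqrt{2} \sqrt{5}\right) - 229\right) = \sqrt{1} \left(\left(5 + \sqrt{10}\right) - 229\right) = 1 \left(-224 + \sqrt{10}\right) = -224 + \sqrt{10}$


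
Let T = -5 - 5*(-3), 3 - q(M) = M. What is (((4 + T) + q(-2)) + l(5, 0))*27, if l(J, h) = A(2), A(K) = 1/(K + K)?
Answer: 2079/4 ≈ 519.75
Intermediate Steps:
A(K) = 1/(2*K)
q(M) = 3 - M
l(J, h) = 1/4 (l(J, h) = (1/2)/2 = (1/2)*(1/2) = 1/4)
T = 10 (T = -5 + 15 = 10)
(((4 + T) + q(-2)) + l(5, 0))*27 = (((4 + 10) + (3 - 1*(-2))) + 1/4)*27 = ((14 + (3 + 2)) + 1/4)*27 = ((14 + 5) + 1/4)*27 = (19 + 1/4)*27 = (77/4)*27 = 2079/4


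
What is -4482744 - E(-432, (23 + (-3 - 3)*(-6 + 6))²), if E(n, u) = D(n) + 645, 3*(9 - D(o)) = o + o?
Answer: -4483686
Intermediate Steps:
D(o) = 9 - 2*o/3 (D(o) = 9 - (o + o)/3 = 9 - 2*o/3)
E(n, u) = 654 - 2*n/3 (E(n, u) = (9 - 2*n/3) + 645 = 654 - 2*n/3)
-4482744 - E(-432, (23 + (-3 - 3)*(-6 + 6))²) = -4482744 - (654 - ⅔*(-432)) = -4482744 - (654 + 288) = -4482744 - 1*942 = -4482744 - 942 = -4483686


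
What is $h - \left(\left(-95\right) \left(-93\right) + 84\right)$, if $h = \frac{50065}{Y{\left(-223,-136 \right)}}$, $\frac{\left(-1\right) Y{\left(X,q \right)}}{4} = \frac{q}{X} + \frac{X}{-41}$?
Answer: $- \frac{486161095}{44244} \approx -10988.0$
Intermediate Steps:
$Y{\left(X,q \right)} = \frac{4 X}{41} - \frac{4 q}{X}$ ($Y{\left(X,q \right)} = - 4 \left(\frac{q}{X} + \frac{X}{-41}\right) = - 4 \left(\frac{q}{X} + X \left(- \frac{1}{41}\right)\right) = - 4 \left(\frac{q}{X} - \frac{X}{41}\right) = - 4 \left(- \frac{X}{41} + \frac{q}{X}\right) = \frac{4 X}{41} - \frac{4 q}{X}$)
$h = - \frac{91548859}{44244}$ ($h = \frac{50065}{\frac{4}{41} \left(-223\right) - - \frac{544}{-223}} = \frac{50065}{- \frac{892}{41} - \left(-544\right) \left(- \frac{1}{223}\right)} = \frac{50065}{- \frac{892}{41} - \frac{544}{223}} = \frac{50065}{- \frac{221220}{9143}} = 50065 \left(- \frac{9143}{221220}\right) = - \frac{91548859}{44244} \approx -2069.2$)
$h - \left(\left(-95\right) \left(-93\right) + 84\right) = - \frac{91548859}{44244} - \left(\left(-95\right) \left(-93\right) + 84\right) = - \frac{91548859}{44244} - \left(8835 + 84\right) = - \frac{91548859}{44244} - 8919 = - \frac{486161095}{44244}$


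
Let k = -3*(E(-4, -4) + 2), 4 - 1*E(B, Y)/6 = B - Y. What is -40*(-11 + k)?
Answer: 3560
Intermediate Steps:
E(B, Y) = 24 - 6*B + 6*Y (E(B, Y) = 24 - 6*(B - Y) = 24 + (-6*B + 6*Y) = 24 - 6*B + 6*Y)
k = -78 (k = -3*((24 - 6*(-4) + 6*(-4)) + 2) = -3*((24 + 24 - 24) + 2) = -3*(24 + 2) = -3*26 = -78)
-40*(-11 + k) = -40*(-11 - 78) = -40*(-89) = 3560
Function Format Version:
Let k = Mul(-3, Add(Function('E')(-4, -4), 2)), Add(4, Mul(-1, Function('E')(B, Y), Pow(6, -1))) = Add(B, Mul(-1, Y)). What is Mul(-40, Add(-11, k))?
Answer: 3560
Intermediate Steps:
Function('E')(B, Y) = Add(24, Mul(-6, B), Mul(6, Y)) (Function('E')(B, Y) = Add(24, Mul(-6, Add(B, Mul(-1, Y)))) = Add(24, Add(Mul(-6, B), Mul(6, Y))) = Add(24, Mul(-6, B), Mul(6, Y)))
k = -78 (k = Mul(-3, Add(Add(24, Mul(-6, -4), Mul(6, -4)), 2)) = Mul(-3, Add(Add(24, 24, -24), 2)) = Mul(-3, Add(24, 2)) = Mul(-3, 26) = -78)
Mul(-40, Add(-11, k)) = Mul(-40, Add(-11, -78)) = Mul(-40, -89) = 3560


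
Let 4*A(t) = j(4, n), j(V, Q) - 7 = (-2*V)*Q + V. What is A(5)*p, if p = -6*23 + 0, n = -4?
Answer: -2967/2 ≈ -1483.5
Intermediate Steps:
j(V, Q) = 7 + V - 2*Q*V (j(V, Q) = 7 + ((-2*V)*Q + V) = 7 + (-2*Q*V + V) = 7 + (V - 2*Q*V) = 7 + V - 2*Q*V)
A(t) = 43/4 (A(t) = (7 + 4 - 2*(-4)*4)/4 = (7 + 4 + 32)/4 = (¼)*43 = 43/4)
p = -138 (p = -138 + 0 = -138)
A(5)*p = (43/4)*(-138) = -2967/2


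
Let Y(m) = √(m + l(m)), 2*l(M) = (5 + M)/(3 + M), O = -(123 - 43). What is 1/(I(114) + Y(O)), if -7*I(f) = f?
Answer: -17556/371627 - 7*I*√1885730/371627 ≈ -0.047241 - 0.025866*I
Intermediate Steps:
I(f) = -f/7
O = -80 (O = -1*80 = -80)
l(M) = (5 + M)/(2*(3 + M)) (l(M) = ((5 + M)/(3 + M))/2 = (5 + M)/(2*(3 + M)))
Y(m) = √(m + (5 + m)/(2*(3 + m)))
1/(I(114) + Y(O)) = 1/(-⅐*114 + √(-80 + (5 - 80)/(2*(3 - 80)))) = 1/(-114/7 + √(-80 + (½)*(-75)/(-77))) = 1/(-114/7 + √(-80 + (½)*(-1/77)*(-75))) = 1/(-114/7 + √(-80 + 75/154)) = 1/(-114/7 + √(-12245/154)) = 1/(-114/7 + I*√1885730/154)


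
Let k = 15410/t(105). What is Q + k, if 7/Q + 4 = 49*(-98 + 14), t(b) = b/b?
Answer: 63489193/4120 ≈ 15410.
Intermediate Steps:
t(b) = 1
Q = -7/4120 (Q = 7/(-4 + 49*(-98 + 14)) = 7/(-4 + 49*(-84)) = 7/(-4 - 4116) = 7/(-4120) = 7*(-1/4120) = -7/4120 ≈ -0.0016990)
k = 15410 (k = 15410/1 = 15410*1 = 15410)
Q + k = -7/4120 + 15410 = 63489193/4120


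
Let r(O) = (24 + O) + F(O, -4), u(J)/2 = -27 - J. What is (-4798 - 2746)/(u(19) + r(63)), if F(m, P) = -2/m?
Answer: 475272/317 ≈ 1499.3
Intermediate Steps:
u(J) = -54 - 2*J (u(J) = 2*(-27 - J) = -54 - 2*J)
r(O) = 24 + O - 2/O (r(O) = (24 + O) - 2/O = 24 + O - 2/O)
(-4798 - 2746)/(u(19) + r(63)) = (-4798 - 2746)/((-54 - 2*19) + (24 + 63 - 2/63)) = -7544/((-54 - 38) + (24 + 63 - 2*1/63)) = -7544/(-92 + (24 + 63 - 2/63)) = -7544/(-92 + 5479/63) = -7544/(-317/63) = -7544*(-63/317) = 475272/317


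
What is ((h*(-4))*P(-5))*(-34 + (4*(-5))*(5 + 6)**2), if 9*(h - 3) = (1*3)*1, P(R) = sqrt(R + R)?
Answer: 32720*I*sqrt(10) ≈ 1.0347e+5*I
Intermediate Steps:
P(R) = sqrt(2)*sqrt(R) (P(R) = sqrt(2*R) = sqrt(2)*sqrt(R))
h = 10/3 (h = 3 + ((1*3)*1)/9 = 3 + (3*1)/9 = 3 + (1/9)*3 = 3 + 1/3 = 10/3 ≈ 3.3333)
((h*(-4))*P(-5))*(-34 + (4*(-5))*(5 + 6)**2) = (((10/3)*(-4))*(sqrt(2)*sqrt(-5)))*(-34 + (4*(-5))*(5 + 6)**2) = (-40*sqrt(2)*I*sqrt(5)/3)*(-34 - 20*11**2) = (-40*I*sqrt(10)/3)*(-34 - 20*121) = (-40*I*sqrt(10)/3)*(-34 - 2420) = -40*I*sqrt(10)/3*(-2454) = 32720*I*sqrt(10)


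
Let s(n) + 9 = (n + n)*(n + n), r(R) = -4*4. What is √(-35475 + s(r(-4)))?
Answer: 2*I*√8615 ≈ 185.63*I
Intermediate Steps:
r(R) = -16
s(n) = -9 + 4*n² (s(n) = -9 + (n + n)*(n + n) = -9 + (2*n)*(2*n) = -9 + 4*n²)
√(-35475 + s(r(-4))) = √(-35475 + (-9 + 4*(-16)²)) = √(-35475 + (-9 + 4*256)) = √(-35475 + (-9 + 1024)) = √(-35475 + 1015) = √(-34460) = 2*I*√8615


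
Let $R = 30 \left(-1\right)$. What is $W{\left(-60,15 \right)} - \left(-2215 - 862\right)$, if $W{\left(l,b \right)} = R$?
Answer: $3047$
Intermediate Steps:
$R = -30$
$W{\left(l,b \right)} = -30$
$W{\left(-60,15 \right)} - \left(-2215 - 862\right) = -30 - \left(-2215 - 862\right) = -30 - -3077 = -30 + 3077 = 3047$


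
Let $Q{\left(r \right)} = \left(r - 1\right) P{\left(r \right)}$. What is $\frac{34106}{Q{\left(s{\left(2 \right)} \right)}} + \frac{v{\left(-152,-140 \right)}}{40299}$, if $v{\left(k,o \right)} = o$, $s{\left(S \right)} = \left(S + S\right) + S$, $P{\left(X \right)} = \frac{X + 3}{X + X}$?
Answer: $\frac{87265852}{9595} \approx 9094.9$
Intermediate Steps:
$P{\left(X \right)} = \frac{3 + X}{2 X}$
$s{\left(S \right)} = 3 S$ ($s{\left(S \right)} = 2 S + S = 3 S$)
$Q{\left(r \right)} = \frac{\left(-1 + r\right) \left(3 + r\right)}{2 r}$ ($Q{\left(r \right)} = \left(r - 1\right) \frac{3 + r}{2 r} = \left(-1 + r\right) \frac{3 + r}{2 r} = \frac{\left(-1 + r\right) \left(3 + r\right)}{2 r}$)
$\frac{34106}{Q{\left(s{\left(2 \right)} \right)}} + \frac{v{\left(-152,-140 \right)}}{40299} = \frac{34106}{\frac{1}{2} \frac{1}{3 \cdot 2} \left(-1 + 3 \cdot 2\right) \left(3 + 3 \cdot 2\right)} - \frac{140}{40299} = \frac{34106}{\frac{1}{2} \cdot \frac{1}{6} \left(-1 + 6\right) \left(3 + 6\right)} - \frac{20}{5757} = \frac{34106}{\frac{1}{2} \cdot \frac{1}{6} \cdot 5 \cdot 9} - \frac{20}{5757} = \frac{34106}{\frac{15}{4}} - \frac{20}{5757} = 34106 \cdot \frac{4}{15} - \frac{20}{5757} = \frac{136424}{15} - \frac{20}{5757} = \frac{87265852}{9595}$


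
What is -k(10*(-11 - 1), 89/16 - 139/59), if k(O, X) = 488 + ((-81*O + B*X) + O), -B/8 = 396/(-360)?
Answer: -11937137/1180 ≈ -10116.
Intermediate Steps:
B = 44/5 (B = -3168/(-360) = -3168*(-1)/360 = -8*(-11/10) = 44/5 ≈ 8.8000)
k(O, X) = 488 - 80*O + 44*X/5 (k(O, X) = 488 + ((-81*O + 44*X/5) + O) = 488 + (-80*O + 44*X/5) = 488 - 80*O + 44*X/5)
-k(10*(-11 - 1), 89/16 - 139/59) = -(488 - 800*(-11 - 1) + 44*(89/16 - 139/59)/5) = -(488 - 800*(-12) + 44*(89*(1/16) - 139*1/59)/5) = -(488 - 80*(-120) + 44*(89/16 - 139/59)/5) = -(488 + 9600 + (44/5)*(3027/944)) = -(488 + 9600 + 33297/1180) = -1*11937137/1180 = -11937137/1180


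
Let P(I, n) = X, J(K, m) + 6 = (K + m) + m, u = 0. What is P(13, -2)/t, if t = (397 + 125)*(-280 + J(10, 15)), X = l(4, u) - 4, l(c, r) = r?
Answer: 1/32103 ≈ 3.1150e-5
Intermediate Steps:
J(K, m) = -6 + K + 2*m (J(K, m) = -6 + ((K + m) + m) = -6 + (K + 2*m) = -6 + K + 2*m)
X = -4 (X = 0 - 4 = -4)
P(I, n) = -4
t = -128412 (t = (397 + 125)*(-280 + (-6 + 10 + 2*15)) = 522*(-280 + (-6 + 10 + 30)) = 522*(-280 + 34) = 522*(-246) = -128412)
P(13, -2)/t = -4/(-128412) = -4*(-1/128412) = 1/32103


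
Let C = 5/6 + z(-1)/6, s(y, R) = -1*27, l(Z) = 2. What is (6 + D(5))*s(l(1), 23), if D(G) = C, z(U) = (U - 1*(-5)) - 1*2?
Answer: -387/2 ≈ -193.50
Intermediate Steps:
s(y, R) = -27
z(U) = 3 + U (z(U) = (U + 5) - 2 = (5 + U) - 2 = 3 + U)
C = 7/6 (C = 5/6 + (3 - 1)/6 = 5*(⅙) + 2*(⅙) = ⅚ + ⅓ = 7/6 ≈ 1.1667)
D(G) = 7/6
(6 + D(5))*s(l(1), 23) = (6 + 7/6)*(-27) = (43/6)*(-27) = -387/2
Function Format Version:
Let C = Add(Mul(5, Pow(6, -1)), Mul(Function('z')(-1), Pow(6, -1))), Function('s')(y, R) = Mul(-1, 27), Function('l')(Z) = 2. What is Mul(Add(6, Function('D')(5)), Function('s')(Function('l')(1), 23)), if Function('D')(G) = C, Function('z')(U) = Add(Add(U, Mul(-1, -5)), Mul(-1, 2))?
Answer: Rational(-387, 2) ≈ -193.50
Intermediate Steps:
Function('s')(y, R) = -27
Function('z')(U) = Add(3, U) (Function('z')(U) = Add(Add(U, 5), -2) = Add(Add(5, U), -2) = Add(3, U))
C = Rational(7, 6) (C = Add(Mul(5, Pow(6, -1)), Mul(Add(3, -1), Pow(6, -1))) = Add(Mul(5, Rational(1, 6)), Mul(2, Rational(1, 6))) = Add(Rational(5, 6), Rational(1, 3)) = Rational(7, 6) ≈ 1.1667)
Function('D')(G) = Rational(7, 6)
Mul(Add(6, Function('D')(5)), Function('s')(Function('l')(1), 23)) = Mul(Add(6, Rational(7, 6)), -27) = Mul(Rational(43, 6), -27) = Rational(-387, 2)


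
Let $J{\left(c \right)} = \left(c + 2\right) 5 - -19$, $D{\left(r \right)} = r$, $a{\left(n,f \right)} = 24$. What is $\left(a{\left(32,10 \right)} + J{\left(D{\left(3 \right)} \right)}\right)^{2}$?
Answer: $4624$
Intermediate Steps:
$J{\left(c \right)} = 29 + 5 c$ ($J{\left(c \right)} = \left(2 + c\right) 5 + 19 = \left(10 + 5 c\right) + 19 = 29 + 5 c$)
$\left(a{\left(32,10 \right)} + J{\left(D{\left(3 \right)} \right)}\right)^{2} = \left(24 + \left(29 + 5 \cdot 3\right)\right)^{2} = \left(24 + \left(29 + 15\right)\right)^{2} = \left(24 + 44\right)^{2} = 68^{2} = 4624$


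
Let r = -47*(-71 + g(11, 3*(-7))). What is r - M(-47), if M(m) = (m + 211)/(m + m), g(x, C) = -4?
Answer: 165757/47 ≈ 3526.7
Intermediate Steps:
r = 3525 (r = -47*(-71 - 4) = -47*(-75) = 3525)
M(m) = (211 + m)/(2*m) (M(m) = (211 + m)/((2*m)) = (211 + m)*(1/(2*m)) = (211 + m)/(2*m))
r - M(-47) = 3525 - (211 - 47)/(2*(-47)) = 3525 - (-1)*164/(2*47) = 3525 - 1*(-82/47) = 3525 + 82/47 = 165757/47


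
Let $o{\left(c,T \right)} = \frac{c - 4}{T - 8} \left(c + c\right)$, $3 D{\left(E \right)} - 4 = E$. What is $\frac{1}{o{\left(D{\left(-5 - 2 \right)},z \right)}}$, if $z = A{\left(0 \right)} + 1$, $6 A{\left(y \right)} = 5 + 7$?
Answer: $- \frac{1}{2} \approx -0.5$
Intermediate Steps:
$A{\left(y \right)} = 2$ ($A{\left(y \right)} = \frac{5 + 7}{6} = \frac{1}{6} \cdot 12 = 2$)
$z = 3$ ($z = 2 + 1 = 3$)
$D{\left(E \right)} = \frac{4}{3} + \frac{E}{3}$
$o{\left(c,T \right)} = \frac{2 c \left(-4 + c\right)}{-8 + T}$ ($o{\left(c,T \right)} = \frac{-4 + c}{-8 + T} 2 c = \frac{2 c \left(-4 + c\right)}{-8 + T}$)
$\frac{1}{o{\left(D{\left(-5 - 2 \right)},z \right)}} = \frac{1}{2 \left(\frac{4}{3} + \frac{-5 - 2}{3}\right) \frac{1}{-8 + 3} \left(-4 + \left(\frac{4}{3} + \frac{-5 - 2}{3}\right)\right)} = \frac{1}{2 \left(\frac{4}{3} + \frac{1}{3} \left(-7\right)\right) \frac{1}{-5} \left(-4 + \left(\frac{4}{3} + \frac{1}{3} \left(-7\right)\right)\right)} = \frac{1}{2 \left(\frac{4}{3} - \frac{7}{3}\right) \left(- \frac{1}{5}\right) \left(-4 + \left(\frac{4}{3} - \frac{7}{3}\right)\right)} = \frac{1}{2 \left(-1\right) \left(- \frac{1}{5}\right) \left(-4 - 1\right)} = \frac{1}{2 \left(-1\right) \left(- \frac{1}{5}\right) \left(-5\right)} = \frac{1}{-2} = - \frac{1}{2}$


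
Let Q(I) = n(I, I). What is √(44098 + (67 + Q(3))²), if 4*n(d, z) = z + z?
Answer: √195161/2 ≈ 220.89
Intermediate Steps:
n(d, z) = z/2 (n(d, z) = (z + z)/4 = (2*z)/4 = z/2)
Q(I) = I/2
√(44098 + (67 + Q(3))²) = √(44098 + (67 + (½)*3)²) = √(44098 + (67 + 3/2)²) = √(44098 + (137/2)²) = √(44098 + 18769/4) = √(195161/4) = √195161/2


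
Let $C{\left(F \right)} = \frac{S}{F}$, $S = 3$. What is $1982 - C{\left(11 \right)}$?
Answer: $\frac{21799}{11} \approx 1981.7$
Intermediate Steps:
$C{\left(F \right)} = \frac{3}{F}$
$1982 - C{\left(11 \right)} = 1982 - \frac{3}{11} = \frac{21799}{11}$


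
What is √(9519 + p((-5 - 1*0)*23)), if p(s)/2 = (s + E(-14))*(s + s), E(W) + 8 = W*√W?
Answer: √(66099 + 6440*I*√14) ≈ 261.2 + 46.126*I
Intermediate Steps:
E(W) = -8 + W^(3/2) (E(W) = -8 + W*√W = -8 + W^(3/2))
p(s) = 4*s*(-8 + s - 14*I*√14) (p(s) = 2*((s + (-8 + (-14)^(3/2)))*(s + s)) = 2*((s + (-8 - 14*I*√14))*(2*s)) = 2*((-8 + s - 14*I*√14)*(2*s)) = 2*(2*s*(-8 + s - 14*I*√14)) = 4*s*(-8 + s - 14*I*√14))
√(9519 + p((-5 - 1*0)*23)) = √(9519 + 4*((-5 - 1*0)*23)*(-8 + (-5 - 1*0)*23 - 14*I*√14)) = √(9519 + 4*((-5 + 0)*23)*(-8 + (-5 + 0)*23 - 14*I*√14)) = √(9519 + 4*(-5*23)*(-8 - 5*23 - 14*I*√14)) = √(9519 + 4*(-115)*(-8 - 115 - 14*I*√14)) = √(9519 + 4*(-115)*(-123 - 14*I*√14)) = √(9519 + (56580 + 6440*I*√14)) = √(66099 + 6440*I*√14)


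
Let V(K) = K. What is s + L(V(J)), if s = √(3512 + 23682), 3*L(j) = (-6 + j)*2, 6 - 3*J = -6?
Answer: -4/3 + √27194 ≈ 163.57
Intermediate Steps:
J = 4 (J = 2 - ⅓*(-6) = 2 + 2 = 4)
L(j) = -4 + 2*j/3 (L(j) = ((-6 + j)*2)/3 = (-12 + 2*j)/3 = -4 + 2*j/3)
s = √27194 ≈ 164.91
s + L(V(J)) = √27194 + (-4 + (⅔)*4) = √27194 + (-4 + 8/3) = √27194 - 4/3 = -4/3 + √27194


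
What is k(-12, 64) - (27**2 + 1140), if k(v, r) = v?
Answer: -1881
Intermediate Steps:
k(-12, 64) - (27**2 + 1140) = -12 - (27**2 + 1140) = -12 - (729 + 1140) = -12 - 1*1869 = -12 - 1869 = -1881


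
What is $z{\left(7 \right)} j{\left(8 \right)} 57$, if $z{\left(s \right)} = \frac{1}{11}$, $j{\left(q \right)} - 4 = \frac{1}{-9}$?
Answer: $\frac{665}{33} \approx 20.152$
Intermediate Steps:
$j{\left(q \right)} = \frac{35}{9}$ ($j{\left(q \right)} = 4 + \frac{1}{-9} = 4 - \frac{1}{9} = \frac{35}{9}$)
$z{\left(s \right)} = \frac{1}{11}$
$z{\left(7 \right)} j{\left(8 \right)} 57 = \frac{1}{11} \cdot \frac{35}{9} \cdot 57 = \frac{35}{99} \cdot 57 = \frac{665}{33}$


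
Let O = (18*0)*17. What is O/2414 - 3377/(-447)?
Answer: 3377/447 ≈ 7.5548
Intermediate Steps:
O = 0 (O = 0*17 = 0)
O/2414 - 3377/(-447) = 0/2414 - 3377/(-447) = 0*(1/2414) - 3377*(-1/447) = 0 + 3377/447 = 3377/447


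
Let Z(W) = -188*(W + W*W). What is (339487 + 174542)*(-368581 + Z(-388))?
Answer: -14700154565361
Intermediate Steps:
Z(W) = -188*W - 188*W**2 (Z(W) = -188*(W + W**2) = -188*W - 188*W**2)
(339487 + 174542)*(-368581 + Z(-388)) = (339487 + 174542)*(-368581 - 188*(-388)*(1 - 388)) = 514029*(-368581 - 188*(-388)*(-387)) = 514029*(-368581 - 28229328) = 514029*(-28597909) = -14700154565361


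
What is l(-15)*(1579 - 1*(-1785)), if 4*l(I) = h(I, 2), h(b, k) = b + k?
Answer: -10933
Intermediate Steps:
l(I) = ½ + I/4 (l(I) = (I + 2)/4 = (2 + I)/4 = ½ + I/4)
l(-15)*(1579 - 1*(-1785)) = (½ + (¼)*(-15))*(1579 - 1*(-1785)) = (½ - 15/4)*(1579 + 1785) = -13/4*3364 = -10933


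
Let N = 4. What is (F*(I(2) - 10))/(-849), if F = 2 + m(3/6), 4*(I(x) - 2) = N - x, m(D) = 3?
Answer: 25/566 ≈ 0.044170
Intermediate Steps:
I(x) = 3 - x/4 (I(x) = 2 + (4 - x)/4 = 2 + (1 - x/4) = 3 - x/4)
F = 5 (F = 2 + 3 = 5)
(F*(I(2) - 10))/(-849) = (5*((3 - ¼*2) - 10))/(-849) = (5*((3 - ½) - 10))*(-1/849) = (5*(5/2 - 10))*(-1/849) = (5*(-15/2))*(-1/849) = -75/2*(-1/849) = 25/566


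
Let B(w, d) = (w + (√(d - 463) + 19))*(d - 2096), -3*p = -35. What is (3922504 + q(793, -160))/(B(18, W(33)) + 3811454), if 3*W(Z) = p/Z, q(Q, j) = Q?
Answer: 383781429830054668797/365308288259609093941 + 4351932945364158*I*√1134177/365308288259609093941 ≈ 1.0506 + 0.012687*I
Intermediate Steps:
p = 35/3 (p = -⅓*(-35) = 35/3 ≈ 11.667)
W(Z) = 35/(9*Z) (W(Z) = (35/(3*Z))/3 = 35/(9*Z))
B(w, d) = (-2096 + d)*(19 + w + √(-463 + d)) (B(w, d) = (w + (√(-463 + d) + 19))*(-2096 + d) = (w + (19 + √(-463 + d)))*(-2096 + d) = (19 + w + √(-463 + d))*(-2096 + d) = (-2096 + d)*(19 + w + √(-463 + d)))
(3922504 + q(793, -160))/(B(18, W(33)) + 3811454) = (3922504 + 793)/((-39824 - 2096*18 - 2096*√(-463 + (35/9)/33) + 19*((35/9)/33) + ((35/9)/33)*18 + ((35/9)/33)*√(-463 + (35/9)/33)) + 3811454) = 3923297/((-39824 - 37728 - 2096*√(-463 + (35/9)*(1/33)) + 19*((35/9)*(1/33)) + ((35/9)*(1/33))*18 + ((35/9)*(1/33))*√(-463 + (35/9)*(1/33))) + 3811454) = 3923297/((-39824 - 37728 - 2096*√(-463 + 35/297) + 19*(35/297) + (35/297)*18 + 35*√(-463 + 35/297)/297) + 3811454) = 3923297/((-39824 - 37728 - 4192*I*√1134177/99 + 665/297 + 70/33 + 35*√(-137476/297)/297) + 3811454) = 3923297/((-39824 - 37728 - 4192*I*√1134177/99 + 665/297 + 70/33 + 35*(2*I*√1134177/99)/297) + 3811454) = 3923297/((-39824 - 37728 - 4192*I*√1134177/99 + 665/297 + 70/33 + 70*I*√1134177/29403) + 3811454) = 3923297/((-23031649/297 - 1244954*I*√1134177/29403) + 3811454) = 3923297/(1108970189/297 - 1244954*I*√1134177/29403)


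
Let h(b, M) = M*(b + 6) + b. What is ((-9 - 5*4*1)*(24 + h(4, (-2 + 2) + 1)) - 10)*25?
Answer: -27800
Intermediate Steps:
h(b, M) = b + M*(6 + b) (h(b, M) = M*(6 + b) + b = b + M*(6 + b))
((-9 - 5*4*1)*(24 + h(4, (-2 + 2) + 1)) - 10)*25 = ((-9 - 5*4*1)*(24 + (4 + 6*((-2 + 2) + 1) + ((-2 + 2) + 1)*4)) - 10)*25 = ((-9 - 20*1)*(24 + (4 + 6*(0 + 1) + (0 + 1)*4)) - 10)*25 = ((-9 - 20)*(24 + (4 + 6*1 + 1*4)) - 10)*25 = (-29*(24 + (4 + 6 + 4)) - 10)*25 = (-29*(24 + 14) - 10)*25 = (-29*38 - 10)*25 = (-1102 - 10)*25 = -1112*25 = -27800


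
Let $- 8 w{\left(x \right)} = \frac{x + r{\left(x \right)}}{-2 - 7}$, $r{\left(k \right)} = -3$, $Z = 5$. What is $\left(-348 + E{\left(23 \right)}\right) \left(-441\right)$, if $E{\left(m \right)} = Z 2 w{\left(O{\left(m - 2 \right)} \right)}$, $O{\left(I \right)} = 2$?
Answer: $\frac{614117}{4} \approx 1.5353 \cdot 10^{5}$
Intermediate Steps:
$w{\left(x \right)} = - \frac{1}{24} + \frac{x}{72}$ ($w{\left(x \right)} = - \frac{\left(x - 3\right) \frac{1}{-2 - 7}}{8} = - \frac{\left(-3 + x\right) \frac{1}{-2 - 7}}{8} = - \frac{\left(-3 + x\right) \frac{1}{-9}}{8} = - \frac{\left(-3 + x\right) \left(- \frac{1}{9}\right)}{8} = - \frac{\frac{1}{3} - \frac{x}{9}}{8} = - \frac{1}{24} + \frac{x}{72}$)
$E{\left(m \right)} = - \frac{5}{36}$ ($E{\left(m \right)} = 5 \cdot 2 \left(- \frac{1}{24} + \frac{1}{72} \cdot 2\right) = 10 \left(- \frac{1}{24} + \frac{1}{36}\right) = 10 \left(- \frac{1}{72}\right) = - \frac{5}{36}$)
$\left(-348 + E{\left(23 \right)}\right) \left(-441\right) = \left(-348 - \frac{5}{36}\right) \left(-441\right) = \left(- \frac{12533}{36}\right) \left(-441\right) = \frac{614117}{4}$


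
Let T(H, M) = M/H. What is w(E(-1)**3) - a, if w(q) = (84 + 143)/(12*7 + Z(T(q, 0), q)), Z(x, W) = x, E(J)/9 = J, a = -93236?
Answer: 7832051/84 ≈ 93239.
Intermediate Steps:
E(J) = 9*J
w(q) = 227/84 (w(q) = (84 + 143)/(12*7 + 0/q) = 227/(84 + 0) = 227/84)
w(E(-1)**3) - a = 227/84 - 1*(-93236) = 227/84 + 93236 = 7832051/84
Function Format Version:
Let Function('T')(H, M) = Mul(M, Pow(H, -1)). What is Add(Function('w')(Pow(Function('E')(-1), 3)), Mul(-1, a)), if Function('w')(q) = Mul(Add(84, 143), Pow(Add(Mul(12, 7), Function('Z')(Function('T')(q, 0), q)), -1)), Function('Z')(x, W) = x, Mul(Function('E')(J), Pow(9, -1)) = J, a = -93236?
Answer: Rational(7832051, 84) ≈ 93239.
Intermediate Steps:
Function('E')(J) = Mul(9, J)
Function('w')(q) = Rational(227, 84) (Function('w')(q) = Mul(Add(84, 143), Pow(Add(Mul(12, 7), Mul(0, Pow(q, -1))), -1)) = Mul(227, Pow(Add(84, 0), -1)) = Mul(227, Pow(84, -1)) = Mul(227, Rational(1, 84)) = Rational(227, 84))
Add(Function('w')(Pow(Function('E')(-1), 3)), Mul(-1, a)) = Add(Rational(227, 84), Mul(-1, -93236)) = Add(Rational(227, 84), 93236) = Rational(7832051, 84)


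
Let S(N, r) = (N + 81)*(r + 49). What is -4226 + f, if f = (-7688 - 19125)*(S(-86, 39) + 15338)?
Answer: -399464300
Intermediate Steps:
S(N, r) = (49 + r)*(81 + N) (S(N, r) = (81 + N)*(49 + r) = (49 + r)*(81 + N))
f = -399460074 (f = (-7688 - 19125)*((3969 + 49*(-86) + 81*39 - 86*39) + 15338) = -26813*((3969 - 4214 + 3159 - 3354) + 15338) = -26813*(-440 + 15338) = -26813*14898 = -399460074)
-4226 + f = -4226 - 399460074 = -399464300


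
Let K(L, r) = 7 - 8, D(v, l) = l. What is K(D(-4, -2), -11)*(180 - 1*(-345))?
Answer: -525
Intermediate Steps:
K(L, r) = -1
K(D(-4, -2), -11)*(180 - 1*(-345)) = -(180 - 1*(-345)) = -(180 + 345) = -1*525 = -525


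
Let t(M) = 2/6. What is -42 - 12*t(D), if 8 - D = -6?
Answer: -46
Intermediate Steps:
D = 14 (D = 8 - 1*(-6) = 8 + 6 = 14)
t(M) = ⅓ (t(M) = 2*(⅙) = ⅓)
-42 - 12*t(D) = -42 - 12*⅓ = -42 - 4 = -46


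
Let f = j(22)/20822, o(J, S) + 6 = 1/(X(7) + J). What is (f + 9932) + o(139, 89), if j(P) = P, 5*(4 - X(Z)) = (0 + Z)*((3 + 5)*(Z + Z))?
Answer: 7130380138/718359 ≈ 9925.9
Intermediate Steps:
X(Z) = 4 - 16*Z²/5 (X(Z) = 4 - (0 + Z)*(3 + 5)*(Z + Z)/5 = 4 - Z*8*(2*Z)/5 = 4 - Z*16*Z/5 = 4 - 16*Z²/5)
o(J, S) = -6 + 1/(-764/5 + J) (o(J, S) = -6 + 1/((4 - 16/5*7²) + J) = -6 + 1/((4 - 16/5*49) + J) = -6 + 1/((4 - 784/5) + J) = -6 + 1/(-764/5 + J))
f = 11/10411 (f = 22/20822 = 22*(1/20822) = 11/10411 ≈ 0.0010566)
(f + 9932) + o(139, 89) = (11/10411 + 9932) + (4589 - 30*139)/(-764 + 5*139) = 103402063/10411 + (4589 - 4170)/(-764 + 695) = 103402063/10411 + 419/(-69) = 103402063/10411 - 1/69*419 = 103402063/10411 - 419/69 = 7130380138/718359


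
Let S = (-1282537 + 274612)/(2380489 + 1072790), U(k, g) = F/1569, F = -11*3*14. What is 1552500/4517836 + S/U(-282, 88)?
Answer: 267265070951825/200217301697798 ≈ 1.3349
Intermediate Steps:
F = -462 (F = -33*14 = -462)
U(k, g) = -154/523 (U(k, g) = -462/1569 = -462*1/1569 = -154/523)
S = -335975/1151093 (S = -1007925/3453279 = -1007925*1/3453279 = -335975/1151093 ≈ -0.29187)
1552500/4517836 + S/U(-282, 88) = 1552500/4517836 - 335975/(1151093*(-154/523)) = 1552500*(1/4517836) - 335975/1151093*(-523/154) = 388125/1129459 + 175714925/177268322 = 267265070951825/200217301697798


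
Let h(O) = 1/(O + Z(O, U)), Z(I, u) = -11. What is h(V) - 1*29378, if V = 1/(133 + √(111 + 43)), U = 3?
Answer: -31123296466/1059405 + √154/2118810 ≈ -29378.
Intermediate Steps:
V = 1/(133 + √154) ≈ 0.0068771
h(O) = 1/(-11 + O) (h(O) = 1/(O - 11) = 1/(-11 + O))
h(V) - 1*29378 = 1/(-11 + (19/2505 - √154/17535)) - 1*29378 = 1/(-27536/2505 - √154/17535) - 29378 = -29378 + 1/(-27536/2505 - √154/17535)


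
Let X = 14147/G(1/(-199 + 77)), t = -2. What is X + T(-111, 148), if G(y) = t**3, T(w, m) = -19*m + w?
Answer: -37531/8 ≈ -4691.4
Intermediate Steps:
T(w, m) = w - 19*m
G(y) = -8 (G(y) = (-2)**3 = -8)
X = -14147/8 (X = 14147/(-8) = 14147*(-1/8) = -14147/8 ≈ -1768.4)
X + T(-111, 148) = -14147/8 + (-111 - 19*148) = -14147/8 + (-111 - 2812) = -14147/8 - 2923 = -37531/8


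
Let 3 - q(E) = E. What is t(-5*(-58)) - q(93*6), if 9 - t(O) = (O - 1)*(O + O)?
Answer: -167056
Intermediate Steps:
q(E) = 3 - E
t(O) = 9 - 2*O*(-1 + O) (t(O) = 9 - (O - 1)*(O + O) = 9 - (-1 + O)*2*O = 9 - 2*O*(-1 + O))
t(-5*(-58)) - q(93*6) = (9 - 2*(-5*(-58))² + 2*(-5*(-58))) - (3 - 93*6) = (9 - 2*290² + 2*290) - (3 - 1*558) = (9 - 2*84100 + 580) - (3 - 558) = (9 - 168200 + 580) - 1*(-555) = -167611 + 555 = -167056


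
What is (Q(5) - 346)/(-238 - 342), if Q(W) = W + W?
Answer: 84/145 ≈ 0.57931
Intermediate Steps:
Q(W) = 2*W
(Q(5) - 346)/(-238 - 342) = (2*5 - 346)/(-238 - 342) = (10 - 346)/(-580) = -336*(-1/580) = 84/145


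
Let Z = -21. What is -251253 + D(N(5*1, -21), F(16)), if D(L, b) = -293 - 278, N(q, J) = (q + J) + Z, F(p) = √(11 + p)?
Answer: -251824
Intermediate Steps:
N(q, J) = -21 + J + q (N(q, J) = (q + J) - 21 = (J + q) - 21 = -21 + J + q)
D(L, b) = -571
-251253 + D(N(5*1, -21), F(16)) = -251253 - 571 = -251824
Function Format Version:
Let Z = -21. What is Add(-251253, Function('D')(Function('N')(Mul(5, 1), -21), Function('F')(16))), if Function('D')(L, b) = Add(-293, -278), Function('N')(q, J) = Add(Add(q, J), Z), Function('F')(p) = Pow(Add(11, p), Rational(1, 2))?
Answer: -251824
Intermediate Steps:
Function('N')(q, J) = Add(-21, J, q) (Function('N')(q, J) = Add(Add(q, J), -21) = Add(Add(J, q), -21) = Add(-21, J, q))
Function('D')(L, b) = -571
Add(-251253, Function('D')(Function('N')(Mul(5, 1), -21), Function('F')(16))) = Add(-251253, -571) = -251824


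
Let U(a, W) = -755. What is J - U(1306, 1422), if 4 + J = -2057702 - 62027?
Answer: -2118978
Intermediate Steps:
J = -2119733 (J = -4 + (-2057702 - 62027) = -4 - 2119729 = -2119733)
J - U(1306, 1422) = -2119733 - 1*(-755) = -2119733 + 755 = -2118978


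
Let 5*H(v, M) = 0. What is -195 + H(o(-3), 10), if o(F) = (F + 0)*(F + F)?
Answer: -195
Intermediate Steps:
o(F) = 2*F² (o(F) = F*(2*F) = 2*F²)
H(v, M) = 0 (H(v, M) = (⅕)*0 = 0)
-195 + H(o(-3), 10) = -195 + 0 = -195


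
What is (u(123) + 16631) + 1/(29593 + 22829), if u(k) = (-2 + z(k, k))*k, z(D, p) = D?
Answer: 1652026909/52422 ≈ 31514.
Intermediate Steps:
u(k) = k*(-2 + k) (u(k) = (-2 + k)*k = k*(-2 + k))
(u(123) + 16631) + 1/(29593 + 22829) = (123*(-2 + 123) + 16631) + 1/(29593 + 22829) = (123*121 + 16631) + 1/52422 = (14883 + 16631) + 1/52422 = 31514 + 1/52422 = 1652026909/52422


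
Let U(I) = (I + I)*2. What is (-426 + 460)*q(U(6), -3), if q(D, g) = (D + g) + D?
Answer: 1530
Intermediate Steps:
U(I) = 4*I (U(I) = (2*I)*2 = 4*I)
q(D, g) = g + 2*D
(-426 + 460)*q(U(6), -3) = (-426 + 460)*(-3 + 2*(4*6)) = 34*(-3 + 2*24) = 34*(-3 + 48) = 34*45 = 1530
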